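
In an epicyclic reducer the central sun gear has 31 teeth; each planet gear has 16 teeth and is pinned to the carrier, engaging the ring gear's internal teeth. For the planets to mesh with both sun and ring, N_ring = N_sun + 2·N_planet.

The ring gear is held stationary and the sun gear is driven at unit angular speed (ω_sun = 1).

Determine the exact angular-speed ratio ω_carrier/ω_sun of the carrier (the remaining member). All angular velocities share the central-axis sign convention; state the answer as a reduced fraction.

31/94

N_ring = 31 + 2·16 = 63
31(ω_s−ω_c) = −63(ω_r−ω_c),  ω_r=0, ω_s=1
31(1−ω_c) = −63(0−ω_c)  ⇒  94ω_c = 31  ⇒  ω_c = 31/94
ω_c/ω_s = 31/94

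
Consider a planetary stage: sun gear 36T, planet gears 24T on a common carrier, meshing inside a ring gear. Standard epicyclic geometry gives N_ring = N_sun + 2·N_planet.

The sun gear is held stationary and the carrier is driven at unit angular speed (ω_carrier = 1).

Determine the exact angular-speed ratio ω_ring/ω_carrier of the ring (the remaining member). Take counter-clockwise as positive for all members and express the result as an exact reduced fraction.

N_ring = 36 + 2·24 = 84
36(ω_s−ω_c) = −84(ω_r−ω_c),  ω_s=0, ω_c=1
ω_r = 1 − (36/84)(0−1) = 10/7
ω_r/ω_c = 10/7

10/7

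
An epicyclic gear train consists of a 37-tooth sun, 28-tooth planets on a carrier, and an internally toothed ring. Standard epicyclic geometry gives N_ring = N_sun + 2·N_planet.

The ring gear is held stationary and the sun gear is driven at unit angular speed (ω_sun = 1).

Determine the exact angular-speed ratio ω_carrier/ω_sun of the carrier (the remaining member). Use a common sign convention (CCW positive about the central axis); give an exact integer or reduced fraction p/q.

37/130

N_ring = 37 + 2·28 = 93
37(ω_s−ω_c) = −93(ω_r−ω_c),  ω_r=0, ω_s=1
37(1−ω_c) = −93(0−ω_c)  ⇒  130ω_c = 37  ⇒  ω_c = 37/130
ω_c/ω_s = 37/130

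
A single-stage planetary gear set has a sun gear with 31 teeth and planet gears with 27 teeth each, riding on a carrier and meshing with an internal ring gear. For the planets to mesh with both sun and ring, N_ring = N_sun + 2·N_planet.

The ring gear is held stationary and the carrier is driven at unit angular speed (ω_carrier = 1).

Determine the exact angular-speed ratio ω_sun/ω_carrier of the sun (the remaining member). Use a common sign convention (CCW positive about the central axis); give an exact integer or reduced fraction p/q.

N_ring = 31 + 2·27 = 85
31(ω_s−ω_c) = −85(ω_r−ω_c),  ω_r=0, ω_c=1
ω_s = 1 − (85/31)(0−1) = 116/31
ω_s/ω_c = 116/31

116/31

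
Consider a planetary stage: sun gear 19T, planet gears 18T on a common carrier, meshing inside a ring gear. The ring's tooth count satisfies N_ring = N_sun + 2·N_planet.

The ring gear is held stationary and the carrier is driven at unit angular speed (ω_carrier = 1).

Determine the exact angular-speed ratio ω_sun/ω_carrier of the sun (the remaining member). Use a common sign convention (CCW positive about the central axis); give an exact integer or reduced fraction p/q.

74/19

N_ring = 19 + 2·18 = 55
19(ω_s−ω_c) = −55(ω_r−ω_c),  ω_r=0, ω_c=1
ω_s = 1 − (55/19)(0−1) = 74/19
ω_s/ω_c = 74/19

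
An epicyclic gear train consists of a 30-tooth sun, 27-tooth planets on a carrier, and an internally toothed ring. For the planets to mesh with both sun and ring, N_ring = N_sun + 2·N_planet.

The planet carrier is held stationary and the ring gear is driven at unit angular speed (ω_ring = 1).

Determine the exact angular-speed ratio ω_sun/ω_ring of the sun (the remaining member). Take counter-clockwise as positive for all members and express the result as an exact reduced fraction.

N_ring = 30 + 2·27 = 84
30(ω_s−ω_c) = −84(ω_r−ω_c),  ω_c=0, ω_r=1
ω_s = 0 − (84/30)(1−0) = -14/5
ω_s/ω_r = -14/5

-14/5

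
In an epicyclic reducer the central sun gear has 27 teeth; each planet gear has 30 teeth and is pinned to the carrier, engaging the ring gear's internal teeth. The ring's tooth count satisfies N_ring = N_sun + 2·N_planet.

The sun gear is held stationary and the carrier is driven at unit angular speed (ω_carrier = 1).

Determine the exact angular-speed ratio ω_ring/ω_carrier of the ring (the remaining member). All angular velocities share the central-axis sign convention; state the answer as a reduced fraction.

N_ring = 27 + 2·30 = 87
27(ω_s−ω_c) = −87(ω_r−ω_c),  ω_s=0, ω_c=1
ω_r = 1 − (27/87)(0−1) = 38/29
ω_r/ω_c = 38/29

38/29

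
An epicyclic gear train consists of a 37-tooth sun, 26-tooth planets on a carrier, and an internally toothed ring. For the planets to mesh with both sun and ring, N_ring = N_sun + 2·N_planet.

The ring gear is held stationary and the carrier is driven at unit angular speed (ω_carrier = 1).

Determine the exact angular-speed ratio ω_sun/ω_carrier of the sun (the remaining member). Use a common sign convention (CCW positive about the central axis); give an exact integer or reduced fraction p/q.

126/37

N_ring = 37 + 2·26 = 89
37(ω_s−ω_c) = −89(ω_r−ω_c),  ω_r=0, ω_c=1
ω_s = 1 − (89/37)(0−1) = 126/37
ω_s/ω_c = 126/37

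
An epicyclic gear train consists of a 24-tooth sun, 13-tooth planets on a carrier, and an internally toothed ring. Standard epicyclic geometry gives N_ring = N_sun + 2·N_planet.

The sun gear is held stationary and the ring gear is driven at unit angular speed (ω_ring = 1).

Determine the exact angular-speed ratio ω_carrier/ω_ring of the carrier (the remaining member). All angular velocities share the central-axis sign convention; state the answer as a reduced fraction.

25/37

N_ring = 24 + 2·13 = 50
24(ω_s−ω_c) = −50(ω_r−ω_c),  ω_s=0, ω_r=1
24(0−ω_c) = −50(1−ω_c)  ⇒  74ω_c = 50  ⇒  ω_c = 25/37
ω_c/ω_r = 25/37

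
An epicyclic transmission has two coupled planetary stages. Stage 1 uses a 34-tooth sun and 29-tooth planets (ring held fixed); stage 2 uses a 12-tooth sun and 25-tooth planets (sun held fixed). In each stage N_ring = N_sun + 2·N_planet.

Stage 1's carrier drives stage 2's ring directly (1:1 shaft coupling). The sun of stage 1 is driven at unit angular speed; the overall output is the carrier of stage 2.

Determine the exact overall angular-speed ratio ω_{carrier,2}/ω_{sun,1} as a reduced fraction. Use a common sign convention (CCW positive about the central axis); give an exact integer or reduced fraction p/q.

Stage 1: N_ring = 34 + 2·29 = 92
Stage 1: 34(ω_s−ω_c) = −92(ω_r−ω_c),  ω_r=0, ω_s=1
Stage 1: 34(1−ω_c) = −92(0−ω_c)  ⇒  126ω_c = 34  ⇒  ω_c = 17/63
  ⇒ ω_c¹/ω_s¹ = 17/63
Stage 2: N_ring = 12 + 2·25 = 62
Stage 2: 12(ω_s−ω_c) = −62(ω_r−ω_c),  ω_s=0, ω_r=1
Stage 2: 12(0−ω_c) = −62(1−ω_c)  ⇒  74ω_c = 62  ⇒  ω_c = 31/37
  ⇒ ω_c²/ω_r² = 31/37
Coupling ω_r² = ω_c¹ ⇒ overall = 17/63 × 31/37 = 527/2331

527/2331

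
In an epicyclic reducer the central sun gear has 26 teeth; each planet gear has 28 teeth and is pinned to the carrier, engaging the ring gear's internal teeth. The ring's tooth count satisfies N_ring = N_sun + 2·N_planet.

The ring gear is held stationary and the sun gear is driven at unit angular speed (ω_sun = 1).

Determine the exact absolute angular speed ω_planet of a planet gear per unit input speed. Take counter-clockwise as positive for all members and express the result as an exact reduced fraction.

N_ring = 26 + 2·28 = 82
26(ω_s−ω_c) = −82(ω_r−ω_c),  ω_r=0, ω_s=1
26(1−ω_c) = −82(0−ω_c)  ⇒  108ω_c = 26  ⇒  ω_c = 13/54
sun–planet: 26·(1−13/54) = −28·(ω_p−ω_c)  ⇒  ω_p−ω_c = −(26/28)·(41/54) = -533/756
ω_p = 13/54 − 533/756 = -13/28

-13/28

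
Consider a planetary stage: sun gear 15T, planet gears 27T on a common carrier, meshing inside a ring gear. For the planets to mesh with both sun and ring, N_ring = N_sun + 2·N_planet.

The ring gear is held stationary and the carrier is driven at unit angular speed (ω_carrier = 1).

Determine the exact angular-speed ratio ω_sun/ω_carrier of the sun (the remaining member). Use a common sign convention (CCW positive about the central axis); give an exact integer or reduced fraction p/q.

N_ring = 15 + 2·27 = 69
15(ω_s−ω_c) = −69(ω_r−ω_c),  ω_r=0, ω_c=1
ω_s = 1 − (69/15)(0−1) = 28/5
ω_s/ω_c = 28/5

28/5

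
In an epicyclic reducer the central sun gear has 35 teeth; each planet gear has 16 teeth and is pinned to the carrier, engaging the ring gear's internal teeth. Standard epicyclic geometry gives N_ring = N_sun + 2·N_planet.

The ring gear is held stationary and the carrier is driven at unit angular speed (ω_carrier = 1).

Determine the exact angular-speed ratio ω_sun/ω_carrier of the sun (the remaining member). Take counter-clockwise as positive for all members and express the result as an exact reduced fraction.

102/35

N_ring = 35 + 2·16 = 67
35(ω_s−ω_c) = −67(ω_r−ω_c),  ω_r=0, ω_c=1
ω_s = 1 − (67/35)(0−1) = 102/35
ω_s/ω_c = 102/35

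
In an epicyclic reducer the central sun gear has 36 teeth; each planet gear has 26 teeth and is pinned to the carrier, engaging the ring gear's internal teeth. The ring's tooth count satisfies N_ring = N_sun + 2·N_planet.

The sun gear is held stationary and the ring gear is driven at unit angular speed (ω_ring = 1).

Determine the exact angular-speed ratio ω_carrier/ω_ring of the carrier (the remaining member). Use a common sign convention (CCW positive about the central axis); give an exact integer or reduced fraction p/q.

N_ring = 36 + 2·26 = 88
36(ω_s−ω_c) = −88(ω_r−ω_c),  ω_s=0, ω_r=1
36(0−ω_c) = −88(1−ω_c)  ⇒  124ω_c = 88  ⇒  ω_c = 22/31
ω_c/ω_r = 22/31

22/31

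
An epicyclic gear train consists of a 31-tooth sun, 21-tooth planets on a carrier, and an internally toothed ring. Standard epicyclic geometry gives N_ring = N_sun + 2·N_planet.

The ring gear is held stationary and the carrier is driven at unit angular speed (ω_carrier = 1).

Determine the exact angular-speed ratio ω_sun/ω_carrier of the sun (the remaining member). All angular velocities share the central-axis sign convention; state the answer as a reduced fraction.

N_ring = 31 + 2·21 = 73
31(ω_s−ω_c) = −73(ω_r−ω_c),  ω_r=0, ω_c=1
ω_s = 1 − (73/31)(0−1) = 104/31
ω_s/ω_c = 104/31

104/31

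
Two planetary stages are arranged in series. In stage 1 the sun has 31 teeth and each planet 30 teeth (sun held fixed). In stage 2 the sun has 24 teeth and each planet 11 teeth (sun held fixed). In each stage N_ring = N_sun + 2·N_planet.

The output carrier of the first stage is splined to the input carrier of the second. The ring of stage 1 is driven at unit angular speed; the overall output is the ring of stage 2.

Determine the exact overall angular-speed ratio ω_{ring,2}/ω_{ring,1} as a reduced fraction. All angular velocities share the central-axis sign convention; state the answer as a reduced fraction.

3185/2806

Stage 1: N_ring = 31 + 2·30 = 91
Stage 1: 31(ω_s−ω_c) = −91(ω_r−ω_c),  ω_s=0, ω_r=1
Stage 1: 31(0−ω_c) = −91(1−ω_c)  ⇒  122ω_c = 91  ⇒  ω_c = 91/122
  ⇒ ω_c¹/ω_r¹ = 91/122
Stage 2: N_ring = 24 + 2·11 = 46
Stage 2: 24(ω_s−ω_c) = −46(ω_r−ω_c),  ω_s=0, ω_c=1
Stage 2: ω_r = 1 − (24/46)(0−1) = 35/23
  ⇒ ω_r²/ω_c² = 35/23
Coupling ω_c² = ω_c¹ ⇒ overall = 91/122 × 35/23 = 3185/2806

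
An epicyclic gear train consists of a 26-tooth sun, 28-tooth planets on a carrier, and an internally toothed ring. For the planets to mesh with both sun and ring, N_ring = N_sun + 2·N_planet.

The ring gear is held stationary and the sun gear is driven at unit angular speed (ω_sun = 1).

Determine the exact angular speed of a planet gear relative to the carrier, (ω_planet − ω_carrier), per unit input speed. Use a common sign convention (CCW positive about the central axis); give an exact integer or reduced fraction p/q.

N_ring = 26 + 2·28 = 82
26(ω_s−ω_c) = −82(ω_r−ω_c),  ω_r=0, ω_s=1
26(1−ω_c) = −82(0−ω_c)  ⇒  108ω_c = 26  ⇒  ω_c = 13/54
sun–planet: 26·(1−13/54) = −28·(ω_p−ω_c)  ⇒  ω_p−ω_c = −(26/28)·(41/54) = -533/756

-533/756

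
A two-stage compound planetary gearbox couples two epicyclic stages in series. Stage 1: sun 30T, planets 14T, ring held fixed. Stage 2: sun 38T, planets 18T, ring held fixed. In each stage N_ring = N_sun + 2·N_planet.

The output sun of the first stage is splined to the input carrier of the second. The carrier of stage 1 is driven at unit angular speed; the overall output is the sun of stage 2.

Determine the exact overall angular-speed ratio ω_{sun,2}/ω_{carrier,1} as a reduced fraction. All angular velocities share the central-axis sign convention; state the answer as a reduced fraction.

2464/285

Stage 1: N_ring = 30 + 2·14 = 58
Stage 1: 30(ω_s−ω_c) = −58(ω_r−ω_c),  ω_r=0, ω_c=1
Stage 1: ω_s = 1 − (58/30)(0−1) = 44/15
  ⇒ ω_s¹/ω_c¹ = 44/15
Stage 2: N_ring = 38 + 2·18 = 74
Stage 2: 38(ω_s−ω_c) = −74(ω_r−ω_c),  ω_r=0, ω_c=1
Stage 2: ω_s = 1 − (74/38)(0−1) = 56/19
  ⇒ ω_s²/ω_c² = 56/19
Coupling ω_c² = ω_s¹ ⇒ overall = 44/15 × 56/19 = 2464/285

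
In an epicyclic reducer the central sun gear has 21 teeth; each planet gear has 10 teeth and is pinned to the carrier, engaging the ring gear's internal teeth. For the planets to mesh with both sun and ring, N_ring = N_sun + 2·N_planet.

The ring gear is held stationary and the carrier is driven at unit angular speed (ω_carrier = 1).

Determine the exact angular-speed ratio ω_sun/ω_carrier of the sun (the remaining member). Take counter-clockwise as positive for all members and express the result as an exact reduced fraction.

N_ring = 21 + 2·10 = 41
21(ω_s−ω_c) = −41(ω_r−ω_c),  ω_r=0, ω_c=1
ω_s = 1 − (41/21)(0−1) = 62/21
ω_s/ω_c = 62/21

62/21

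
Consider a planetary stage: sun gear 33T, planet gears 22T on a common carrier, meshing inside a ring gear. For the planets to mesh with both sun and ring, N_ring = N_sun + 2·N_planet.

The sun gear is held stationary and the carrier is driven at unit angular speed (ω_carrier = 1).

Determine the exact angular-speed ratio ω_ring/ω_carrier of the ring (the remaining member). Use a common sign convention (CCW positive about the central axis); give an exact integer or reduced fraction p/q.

N_ring = 33 + 2·22 = 77
33(ω_s−ω_c) = −77(ω_r−ω_c),  ω_s=0, ω_c=1
ω_r = 1 − (33/77)(0−1) = 10/7
ω_r/ω_c = 10/7

10/7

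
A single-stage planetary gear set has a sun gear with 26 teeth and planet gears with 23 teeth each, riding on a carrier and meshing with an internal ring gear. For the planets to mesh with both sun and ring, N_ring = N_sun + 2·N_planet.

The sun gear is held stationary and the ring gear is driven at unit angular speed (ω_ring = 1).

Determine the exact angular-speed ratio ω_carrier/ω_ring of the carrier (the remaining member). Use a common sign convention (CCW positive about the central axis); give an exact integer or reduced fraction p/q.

N_ring = 26 + 2·23 = 72
26(ω_s−ω_c) = −72(ω_r−ω_c),  ω_s=0, ω_r=1
26(0−ω_c) = −72(1−ω_c)  ⇒  98ω_c = 72  ⇒  ω_c = 36/49
ω_c/ω_r = 36/49

36/49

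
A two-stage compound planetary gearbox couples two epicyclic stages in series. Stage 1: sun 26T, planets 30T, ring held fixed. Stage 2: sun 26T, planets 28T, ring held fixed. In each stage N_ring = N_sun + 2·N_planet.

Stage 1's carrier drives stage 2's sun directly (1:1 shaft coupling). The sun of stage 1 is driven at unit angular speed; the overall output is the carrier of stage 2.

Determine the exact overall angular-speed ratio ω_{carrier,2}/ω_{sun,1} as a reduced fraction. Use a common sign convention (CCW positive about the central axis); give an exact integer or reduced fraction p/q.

Stage 1: N_ring = 26 + 2·30 = 86
Stage 1: 26(ω_s−ω_c) = −86(ω_r−ω_c),  ω_r=0, ω_s=1
Stage 1: 26(1−ω_c) = −86(0−ω_c)  ⇒  112ω_c = 26  ⇒  ω_c = 13/56
  ⇒ ω_c¹/ω_s¹ = 13/56
Stage 2: N_ring = 26 + 2·28 = 82
Stage 2: 26(ω_s−ω_c) = −82(ω_r−ω_c),  ω_r=0, ω_s=1
Stage 2: 26(1−ω_c) = −82(0−ω_c)  ⇒  108ω_c = 26  ⇒  ω_c = 13/54
  ⇒ ω_c²/ω_s² = 13/54
Coupling ω_s² = ω_c¹ ⇒ overall = 13/56 × 13/54 = 169/3024

169/3024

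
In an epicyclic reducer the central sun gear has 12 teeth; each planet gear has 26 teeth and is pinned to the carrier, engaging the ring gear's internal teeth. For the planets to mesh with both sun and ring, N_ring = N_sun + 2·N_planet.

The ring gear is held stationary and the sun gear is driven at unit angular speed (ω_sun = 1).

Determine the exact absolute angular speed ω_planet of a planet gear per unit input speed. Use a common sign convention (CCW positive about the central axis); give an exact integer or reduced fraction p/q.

-3/13

N_ring = 12 + 2·26 = 64
12(ω_s−ω_c) = −64(ω_r−ω_c),  ω_r=0, ω_s=1
12(1−ω_c) = −64(0−ω_c)  ⇒  76ω_c = 12  ⇒  ω_c = 3/19
sun–planet: 12·(1−3/19) = −26·(ω_p−ω_c)  ⇒  ω_p−ω_c = −(12/26)·(16/19) = -96/247
ω_p = 3/19 − 96/247 = -3/13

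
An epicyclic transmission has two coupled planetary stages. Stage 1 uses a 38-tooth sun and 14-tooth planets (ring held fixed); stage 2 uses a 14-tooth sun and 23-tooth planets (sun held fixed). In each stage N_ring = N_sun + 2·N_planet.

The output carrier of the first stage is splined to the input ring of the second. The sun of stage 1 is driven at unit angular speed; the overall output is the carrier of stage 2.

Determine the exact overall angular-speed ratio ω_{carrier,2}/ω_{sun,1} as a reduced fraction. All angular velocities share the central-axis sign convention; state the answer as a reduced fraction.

Stage 1: N_ring = 38 + 2·14 = 66
Stage 1: 38(ω_s−ω_c) = −66(ω_r−ω_c),  ω_r=0, ω_s=1
Stage 1: 38(1−ω_c) = −66(0−ω_c)  ⇒  104ω_c = 38  ⇒  ω_c = 19/52
  ⇒ ω_c¹/ω_s¹ = 19/52
Stage 2: N_ring = 14 + 2·23 = 60
Stage 2: 14(ω_s−ω_c) = −60(ω_r−ω_c),  ω_s=0, ω_r=1
Stage 2: 14(0−ω_c) = −60(1−ω_c)  ⇒  74ω_c = 60  ⇒  ω_c = 30/37
  ⇒ ω_c²/ω_r² = 30/37
Coupling ω_r² = ω_c¹ ⇒ overall = 19/52 × 30/37 = 285/962

285/962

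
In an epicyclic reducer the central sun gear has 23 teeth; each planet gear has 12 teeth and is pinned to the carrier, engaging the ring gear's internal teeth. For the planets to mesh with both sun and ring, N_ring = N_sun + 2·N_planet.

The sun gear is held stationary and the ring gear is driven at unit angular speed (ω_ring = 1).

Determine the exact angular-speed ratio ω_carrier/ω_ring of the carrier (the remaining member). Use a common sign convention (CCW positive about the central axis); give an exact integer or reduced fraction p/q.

47/70

N_ring = 23 + 2·12 = 47
23(ω_s−ω_c) = −47(ω_r−ω_c),  ω_s=0, ω_r=1
23(0−ω_c) = −47(1−ω_c)  ⇒  70ω_c = 47  ⇒  ω_c = 47/70
ω_c/ω_r = 47/70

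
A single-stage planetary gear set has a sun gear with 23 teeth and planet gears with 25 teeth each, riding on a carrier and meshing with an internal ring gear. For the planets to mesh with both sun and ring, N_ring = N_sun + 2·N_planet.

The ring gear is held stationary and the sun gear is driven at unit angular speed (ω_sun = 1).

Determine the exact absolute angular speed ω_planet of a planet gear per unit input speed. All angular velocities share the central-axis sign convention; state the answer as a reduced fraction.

-23/50

N_ring = 23 + 2·25 = 73
23(ω_s−ω_c) = −73(ω_r−ω_c),  ω_r=0, ω_s=1
23(1−ω_c) = −73(0−ω_c)  ⇒  96ω_c = 23  ⇒  ω_c = 23/96
sun–planet: 23·(1−23/96) = −25·(ω_p−ω_c)  ⇒  ω_p−ω_c = −(23/25)·(73/96) = -1679/2400
ω_p = 23/96 − 1679/2400 = -23/50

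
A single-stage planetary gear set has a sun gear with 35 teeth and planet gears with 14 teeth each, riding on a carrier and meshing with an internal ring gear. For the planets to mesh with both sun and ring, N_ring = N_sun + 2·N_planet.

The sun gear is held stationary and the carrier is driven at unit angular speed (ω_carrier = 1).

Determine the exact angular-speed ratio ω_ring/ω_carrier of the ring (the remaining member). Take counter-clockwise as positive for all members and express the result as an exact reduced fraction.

N_ring = 35 + 2·14 = 63
35(ω_s−ω_c) = −63(ω_r−ω_c),  ω_s=0, ω_c=1
ω_r = 1 − (35/63)(0−1) = 14/9
ω_r/ω_c = 14/9

14/9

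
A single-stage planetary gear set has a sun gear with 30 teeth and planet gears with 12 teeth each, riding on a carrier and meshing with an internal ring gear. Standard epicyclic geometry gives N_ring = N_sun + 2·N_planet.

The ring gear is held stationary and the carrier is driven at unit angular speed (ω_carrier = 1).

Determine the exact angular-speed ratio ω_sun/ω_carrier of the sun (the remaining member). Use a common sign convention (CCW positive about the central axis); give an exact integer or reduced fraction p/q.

14/5

N_ring = 30 + 2·12 = 54
30(ω_s−ω_c) = −54(ω_r−ω_c),  ω_r=0, ω_c=1
ω_s = 1 − (54/30)(0−1) = 14/5
ω_s/ω_c = 14/5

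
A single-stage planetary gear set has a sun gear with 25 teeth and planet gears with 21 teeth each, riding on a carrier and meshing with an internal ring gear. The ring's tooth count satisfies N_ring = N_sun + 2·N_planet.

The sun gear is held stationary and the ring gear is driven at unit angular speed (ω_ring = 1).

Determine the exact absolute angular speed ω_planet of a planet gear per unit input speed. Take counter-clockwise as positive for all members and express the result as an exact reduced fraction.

N_ring = 25 + 2·21 = 67
25(ω_s−ω_c) = −67(ω_r−ω_c),  ω_s=0, ω_r=1
25(0−ω_c) = −67(1−ω_c)  ⇒  92ω_c = 67  ⇒  ω_c = 67/92
sun–planet: 25·(0−67/92) = −21·(ω_p−ω_c)  ⇒  ω_p−ω_c = −(25/21)·(-67/92) = 1675/1932
ω_p = 67/92 + 1675/1932 = 67/42

67/42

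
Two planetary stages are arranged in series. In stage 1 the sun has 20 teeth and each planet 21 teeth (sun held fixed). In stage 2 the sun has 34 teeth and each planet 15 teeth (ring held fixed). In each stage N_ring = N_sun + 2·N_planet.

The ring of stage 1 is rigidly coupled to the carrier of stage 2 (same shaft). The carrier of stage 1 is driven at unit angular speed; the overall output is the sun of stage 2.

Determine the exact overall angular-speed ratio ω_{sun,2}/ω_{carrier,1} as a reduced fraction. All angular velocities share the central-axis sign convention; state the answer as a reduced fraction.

2009/527

Stage 1: N_ring = 20 + 2·21 = 62
Stage 1: 20(ω_s−ω_c) = −62(ω_r−ω_c),  ω_s=0, ω_c=1
Stage 1: ω_r = 1 − (20/62)(0−1) = 41/31
  ⇒ ω_r¹/ω_c¹ = 41/31
Stage 2: N_ring = 34 + 2·15 = 64
Stage 2: 34(ω_s−ω_c) = −64(ω_r−ω_c),  ω_r=0, ω_c=1
Stage 2: ω_s = 1 − (64/34)(0−1) = 49/17
  ⇒ ω_s²/ω_c² = 49/17
Coupling ω_c² = ω_r¹ ⇒ overall = 41/31 × 49/17 = 2009/527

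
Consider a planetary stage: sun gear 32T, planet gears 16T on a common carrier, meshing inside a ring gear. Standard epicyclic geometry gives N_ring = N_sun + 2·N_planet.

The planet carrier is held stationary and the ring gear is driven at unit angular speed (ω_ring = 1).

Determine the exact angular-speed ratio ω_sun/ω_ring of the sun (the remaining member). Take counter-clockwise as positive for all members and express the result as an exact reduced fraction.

-2

N_ring = 32 + 2·16 = 64
32(ω_s−ω_c) = −64(ω_r−ω_c),  ω_c=0, ω_r=1
ω_s = 0 − (64/32)(1−0) = -2
ω_s/ω_r = -2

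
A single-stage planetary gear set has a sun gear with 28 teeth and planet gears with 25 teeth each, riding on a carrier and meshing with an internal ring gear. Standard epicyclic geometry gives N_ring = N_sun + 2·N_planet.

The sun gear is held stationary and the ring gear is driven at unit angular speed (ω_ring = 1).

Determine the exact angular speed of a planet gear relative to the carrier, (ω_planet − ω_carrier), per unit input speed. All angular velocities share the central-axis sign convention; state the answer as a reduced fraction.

1092/1325

N_ring = 28 + 2·25 = 78
28(ω_s−ω_c) = −78(ω_r−ω_c),  ω_s=0, ω_r=1
28(0−ω_c) = −78(1−ω_c)  ⇒  106ω_c = 78  ⇒  ω_c = 39/53
sun–planet: 28·(0−39/53) = −25·(ω_p−ω_c)  ⇒  ω_p−ω_c = −(28/25)·(-39/53) = 1092/1325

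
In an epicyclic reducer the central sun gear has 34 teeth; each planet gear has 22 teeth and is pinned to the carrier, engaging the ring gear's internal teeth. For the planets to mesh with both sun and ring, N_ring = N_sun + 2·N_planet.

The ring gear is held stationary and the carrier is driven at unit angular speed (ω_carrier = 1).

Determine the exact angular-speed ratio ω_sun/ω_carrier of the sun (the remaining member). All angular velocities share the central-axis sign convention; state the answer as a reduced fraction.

56/17

N_ring = 34 + 2·22 = 78
34(ω_s−ω_c) = −78(ω_r−ω_c),  ω_r=0, ω_c=1
ω_s = 1 − (78/34)(0−1) = 56/17
ω_s/ω_c = 56/17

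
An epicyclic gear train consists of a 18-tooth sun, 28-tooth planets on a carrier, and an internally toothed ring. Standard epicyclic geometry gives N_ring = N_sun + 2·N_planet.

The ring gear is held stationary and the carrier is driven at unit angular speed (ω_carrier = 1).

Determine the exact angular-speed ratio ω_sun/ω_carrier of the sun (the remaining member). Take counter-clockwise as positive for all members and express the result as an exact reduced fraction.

N_ring = 18 + 2·28 = 74
18(ω_s−ω_c) = −74(ω_r−ω_c),  ω_r=0, ω_c=1
ω_s = 1 − (74/18)(0−1) = 46/9
ω_s/ω_c = 46/9

46/9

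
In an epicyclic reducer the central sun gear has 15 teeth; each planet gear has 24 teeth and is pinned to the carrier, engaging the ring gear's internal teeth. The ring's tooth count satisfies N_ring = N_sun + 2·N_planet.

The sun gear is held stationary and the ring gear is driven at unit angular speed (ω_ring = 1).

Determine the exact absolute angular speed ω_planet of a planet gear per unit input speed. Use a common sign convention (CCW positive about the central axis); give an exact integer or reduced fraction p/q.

N_ring = 15 + 2·24 = 63
15(ω_s−ω_c) = −63(ω_r−ω_c),  ω_s=0, ω_r=1
15(0−ω_c) = −63(1−ω_c)  ⇒  78ω_c = 63  ⇒  ω_c = 21/26
sun–planet: 15·(0−21/26) = −24·(ω_p−ω_c)  ⇒  ω_p−ω_c = −(15/24)·(-21/26) = 105/208
ω_p = 21/26 + 105/208 = 21/16

21/16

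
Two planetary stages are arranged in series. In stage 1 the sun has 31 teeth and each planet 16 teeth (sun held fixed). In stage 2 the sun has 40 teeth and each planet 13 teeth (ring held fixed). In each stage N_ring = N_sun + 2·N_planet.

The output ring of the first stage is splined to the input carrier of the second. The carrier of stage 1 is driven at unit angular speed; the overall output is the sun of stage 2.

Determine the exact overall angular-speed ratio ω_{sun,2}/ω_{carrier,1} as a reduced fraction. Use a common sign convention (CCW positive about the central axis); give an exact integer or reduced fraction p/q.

Stage 1: N_ring = 31 + 2·16 = 63
Stage 1: 31(ω_s−ω_c) = −63(ω_r−ω_c),  ω_s=0, ω_c=1
Stage 1: ω_r = 1 − (31/63)(0−1) = 94/63
  ⇒ ω_r¹/ω_c¹ = 94/63
Stage 2: N_ring = 40 + 2·13 = 66
Stage 2: 40(ω_s−ω_c) = −66(ω_r−ω_c),  ω_r=0, ω_c=1
Stage 2: ω_s = 1 − (66/40)(0−1) = 53/20
  ⇒ ω_s²/ω_c² = 53/20
Coupling ω_c² = ω_r¹ ⇒ overall = 94/63 × 53/20 = 2491/630

2491/630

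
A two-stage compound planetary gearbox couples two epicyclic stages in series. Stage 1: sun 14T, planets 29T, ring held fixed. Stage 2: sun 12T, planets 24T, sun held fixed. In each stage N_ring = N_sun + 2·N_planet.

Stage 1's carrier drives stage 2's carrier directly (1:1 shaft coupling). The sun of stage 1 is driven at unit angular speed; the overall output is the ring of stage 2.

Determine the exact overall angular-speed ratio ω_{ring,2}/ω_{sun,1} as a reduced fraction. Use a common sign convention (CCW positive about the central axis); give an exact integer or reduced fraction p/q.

42/215

Stage 1: N_ring = 14 + 2·29 = 72
Stage 1: 14(ω_s−ω_c) = −72(ω_r−ω_c),  ω_r=0, ω_s=1
Stage 1: 14(1−ω_c) = −72(0−ω_c)  ⇒  86ω_c = 14  ⇒  ω_c = 7/43
  ⇒ ω_c¹/ω_s¹ = 7/43
Stage 2: N_ring = 12 + 2·24 = 60
Stage 2: 12(ω_s−ω_c) = −60(ω_r−ω_c),  ω_s=0, ω_c=1
Stage 2: ω_r = 1 − (12/60)(0−1) = 6/5
  ⇒ ω_r²/ω_c² = 6/5
Coupling ω_c² = ω_c¹ ⇒ overall = 7/43 × 6/5 = 42/215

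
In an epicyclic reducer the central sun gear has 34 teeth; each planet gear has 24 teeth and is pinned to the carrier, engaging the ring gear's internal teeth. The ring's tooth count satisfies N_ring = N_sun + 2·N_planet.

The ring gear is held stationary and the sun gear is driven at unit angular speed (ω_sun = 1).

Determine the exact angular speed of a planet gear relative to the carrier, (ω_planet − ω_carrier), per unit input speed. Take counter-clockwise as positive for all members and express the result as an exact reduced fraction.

N_ring = 34 + 2·24 = 82
34(ω_s−ω_c) = −82(ω_r−ω_c),  ω_r=0, ω_s=1
34(1−ω_c) = −82(0−ω_c)  ⇒  116ω_c = 34  ⇒  ω_c = 17/58
sun–planet: 34·(1−17/58) = −24·(ω_p−ω_c)  ⇒  ω_p−ω_c = −(34/24)·(41/58) = -697/696

-697/696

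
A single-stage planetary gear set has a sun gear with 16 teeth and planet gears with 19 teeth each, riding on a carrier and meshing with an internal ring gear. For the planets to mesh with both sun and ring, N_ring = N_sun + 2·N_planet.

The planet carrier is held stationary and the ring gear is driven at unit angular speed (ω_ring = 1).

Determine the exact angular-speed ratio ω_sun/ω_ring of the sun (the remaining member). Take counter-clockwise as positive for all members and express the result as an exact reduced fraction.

-27/8

N_ring = 16 + 2·19 = 54
16(ω_s−ω_c) = −54(ω_r−ω_c),  ω_c=0, ω_r=1
ω_s = 0 − (54/16)(1−0) = -27/8
ω_s/ω_r = -27/8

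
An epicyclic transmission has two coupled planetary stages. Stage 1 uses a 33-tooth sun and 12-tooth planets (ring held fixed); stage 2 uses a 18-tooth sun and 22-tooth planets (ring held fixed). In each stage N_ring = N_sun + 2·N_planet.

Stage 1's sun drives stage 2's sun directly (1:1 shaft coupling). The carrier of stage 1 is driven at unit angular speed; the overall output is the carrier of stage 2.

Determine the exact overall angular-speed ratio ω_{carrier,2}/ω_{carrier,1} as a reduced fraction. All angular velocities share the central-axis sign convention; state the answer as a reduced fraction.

27/44

Stage 1: N_ring = 33 + 2·12 = 57
Stage 1: 33(ω_s−ω_c) = −57(ω_r−ω_c),  ω_r=0, ω_c=1
Stage 1: ω_s = 1 − (57/33)(0−1) = 30/11
  ⇒ ω_s¹/ω_c¹ = 30/11
Stage 2: N_ring = 18 + 2·22 = 62
Stage 2: 18(ω_s−ω_c) = −62(ω_r−ω_c),  ω_r=0, ω_s=1
Stage 2: 18(1−ω_c) = −62(0−ω_c)  ⇒  80ω_c = 18  ⇒  ω_c = 9/40
  ⇒ ω_c²/ω_s² = 9/40
Coupling ω_s² = ω_s¹ ⇒ overall = 30/11 × 9/40 = 27/44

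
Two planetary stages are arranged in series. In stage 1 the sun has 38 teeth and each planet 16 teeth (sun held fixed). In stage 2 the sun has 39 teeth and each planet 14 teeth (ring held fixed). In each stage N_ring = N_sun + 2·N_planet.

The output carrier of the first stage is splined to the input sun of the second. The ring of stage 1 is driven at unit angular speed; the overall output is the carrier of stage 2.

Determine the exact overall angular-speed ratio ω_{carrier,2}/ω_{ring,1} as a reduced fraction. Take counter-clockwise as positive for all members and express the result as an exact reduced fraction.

455/1908

Stage 1: N_ring = 38 + 2·16 = 70
Stage 1: 38(ω_s−ω_c) = −70(ω_r−ω_c),  ω_s=0, ω_r=1
Stage 1: 38(0−ω_c) = −70(1−ω_c)  ⇒  108ω_c = 70  ⇒  ω_c = 35/54
  ⇒ ω_c¹/ω_r¹ = 35/54
Stage 2: N_ring = 39 + 2·14 = 67
Stage 2: 39(ω_s−ω_c) = −67(ω_r−ω_c),  ω_r=0, ω_s=1
Stage 2: 39(1−ω_c) = −67(0−ω_c)  ⇒  106ω_c = 39  ⇒  ω_c = 39/106
  ⇒ ω_c²/ω_s² = 39/106
Coupling ω_s² = ω_c¹ ⇒ overall = 35/54 × 39/106 = 455/1908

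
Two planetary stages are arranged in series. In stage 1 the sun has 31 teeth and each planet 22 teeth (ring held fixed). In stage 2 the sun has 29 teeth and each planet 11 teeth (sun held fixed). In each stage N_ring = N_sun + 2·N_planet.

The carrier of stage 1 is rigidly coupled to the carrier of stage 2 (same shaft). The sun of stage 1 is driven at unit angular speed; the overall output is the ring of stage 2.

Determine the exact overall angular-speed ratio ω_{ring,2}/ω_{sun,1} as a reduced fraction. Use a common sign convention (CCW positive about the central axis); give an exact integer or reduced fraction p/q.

Stage 1: N_ring = 31 + 2·22 = 75
Stage 1: 31(ω_s−ω_c) = −75(ω_r−ω_c),  ω_r=0, ω_s=1
Stage 1: 31(1−ω_c) = −75(0−ω_c)  ⇒  106ω_c = 31  ⇒  ω_c = 31/106
  ⇒ ω_c¹/ω_s¹ = 31/106
Stage 2: N_ring = 29 + 2·11 = 51
Stage 2: 29(ω_s−ω_c) = −51(ω_r−ω_c),  ω_s=0, ω_c=1
Stage 2: ω_r = 1 − (29/51)(0−1) = 80/51
  ⇒ ω_r²/ω_c² = 80/51
Coupling ω_c² = ω_c¹ ⇒ overall = 31/106 × 80/51 = 1240/2703

1240/2703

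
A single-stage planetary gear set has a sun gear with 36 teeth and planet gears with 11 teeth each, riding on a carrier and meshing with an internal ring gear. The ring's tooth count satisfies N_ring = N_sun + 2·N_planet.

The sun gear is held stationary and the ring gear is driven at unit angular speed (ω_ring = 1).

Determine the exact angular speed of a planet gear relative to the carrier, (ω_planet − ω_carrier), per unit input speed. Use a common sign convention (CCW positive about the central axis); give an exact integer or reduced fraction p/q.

N_ring = 36 + 2·11 = 58
36(ω_s−ω_c) = −58(ω_r−ω_c),  ω_s=0, ω_r=1
36(0−ω_c) = −58(1−ω_c)  ⇒  94ω_c = 58  ⇒  ω_c = 29/47
sun–planet: 36·(0−29/47) = −11·(ω_p−ω_c)  ⇒  ω_p−ω_c = −(36/11)·(-29/47) = 1044/517

1044/517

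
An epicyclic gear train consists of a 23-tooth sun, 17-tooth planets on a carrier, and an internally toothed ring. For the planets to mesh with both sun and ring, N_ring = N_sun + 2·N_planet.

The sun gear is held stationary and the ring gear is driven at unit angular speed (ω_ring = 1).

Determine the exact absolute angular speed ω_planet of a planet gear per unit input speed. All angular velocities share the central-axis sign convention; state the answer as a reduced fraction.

57/34

N_ring = 23 + 2·17 = 57
23(ω_s−ω_c) = −57(ω_r−ω_c),  ω_s=0, ω_r=1
23(0−ω_c) = −57(1−ω_c)  ⇒  80ω_c = 57  ⇒  ω_c = 57/80
sun–planet: 23·(0−57/80) = −17·(ω_p−ω_c)  ⇒  ω_p−ω_c = −(23/17)·(-57/80) = 1311/1360
ω_p = 57/80 + 1311/1360 = 57/34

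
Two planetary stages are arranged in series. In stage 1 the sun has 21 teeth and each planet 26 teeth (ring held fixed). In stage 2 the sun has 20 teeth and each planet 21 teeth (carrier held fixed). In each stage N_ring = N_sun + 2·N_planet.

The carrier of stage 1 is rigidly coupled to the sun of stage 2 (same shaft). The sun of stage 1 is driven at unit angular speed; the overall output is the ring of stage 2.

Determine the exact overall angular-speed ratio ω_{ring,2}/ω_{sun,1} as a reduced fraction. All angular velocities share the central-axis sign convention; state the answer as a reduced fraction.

-105/1457

Stage 1: N_ring = 21 + 2·26 = 73
Stage 1: 21(ω_s−ω_c) = −73(ω_r−ω_c),  ω_r=0, ω_s=1
Stage 1: 21(1−ω_c) = −73(0−ω_c)  ⇒  94ω_c = 21  ⇒  ω_c = 21/94
  ⇒ ω_c¹/ω_s¹ = 21/94
Stage 2: N_ring = 20 + 2·21 = 62
Stage 2: 20(ω_s−ω_c) = −62(ω_r−ω_c),  ω_c=0, ω_s=1
Stage 2: ω_r = 0 − (20/62)(1−0) = -10/31
  ⇒ ω_r²/ω_s² = -10/31
Coupling ω_s² = ω_c¹ ⇒ overall = 21/94 × -10/31 = -105/1457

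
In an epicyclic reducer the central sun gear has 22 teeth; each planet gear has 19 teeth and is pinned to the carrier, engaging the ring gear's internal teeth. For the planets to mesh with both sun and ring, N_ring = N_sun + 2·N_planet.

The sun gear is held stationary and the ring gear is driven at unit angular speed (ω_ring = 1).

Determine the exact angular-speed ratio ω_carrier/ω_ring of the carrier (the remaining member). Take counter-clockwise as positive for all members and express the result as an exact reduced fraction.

30/41

N_ring = 22 + 2·19 = 60
22(ω_s−ω_c) = −60(ω_r−ω_c),  ω_s=0, ω_r=1
22(0−ω_c) = −60(1−ω_c)  ⇒  82ω_c = 60  ⇒  ω_c = 30/41
ω_c/ω_r = 30/41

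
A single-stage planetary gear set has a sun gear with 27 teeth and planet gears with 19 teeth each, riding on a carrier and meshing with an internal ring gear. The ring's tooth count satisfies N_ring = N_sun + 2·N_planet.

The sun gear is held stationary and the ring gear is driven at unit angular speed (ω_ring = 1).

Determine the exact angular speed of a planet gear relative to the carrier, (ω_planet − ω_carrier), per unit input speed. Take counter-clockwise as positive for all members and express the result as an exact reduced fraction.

1755/1748

N_ring = 27 + 2·19 = 65
27(ω_s−ω_c) = −65(ω_r−ω_c),  ω_s=0, ω_r=1
27(0−ω_c) = −65(1−ω_c)  ⇒  92ω_c = 65  ⇒  ω_c = 65/92
sun–planet: 27·(0−65/92) = −19·(ω_p−ω_c)  ⇒  ω_p−ω_c = −(27/19)·(-65/92) = 1755/1748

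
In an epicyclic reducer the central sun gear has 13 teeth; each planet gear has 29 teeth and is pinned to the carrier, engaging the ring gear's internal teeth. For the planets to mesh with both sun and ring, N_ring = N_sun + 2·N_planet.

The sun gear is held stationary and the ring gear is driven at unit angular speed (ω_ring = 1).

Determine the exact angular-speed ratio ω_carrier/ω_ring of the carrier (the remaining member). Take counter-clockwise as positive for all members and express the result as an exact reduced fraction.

N_ring = 13 + 2·29 = 71
13(ω_s−ω_c) = −71(ω_r−ω_c),  ω_s=0, ω_r=1
13(0−ω_c) = −71(1−ω_c)  ⇒  84ω_c = 71  ⇒  ω_c = 71/84
ω_c/ω_r = 71/84

71/84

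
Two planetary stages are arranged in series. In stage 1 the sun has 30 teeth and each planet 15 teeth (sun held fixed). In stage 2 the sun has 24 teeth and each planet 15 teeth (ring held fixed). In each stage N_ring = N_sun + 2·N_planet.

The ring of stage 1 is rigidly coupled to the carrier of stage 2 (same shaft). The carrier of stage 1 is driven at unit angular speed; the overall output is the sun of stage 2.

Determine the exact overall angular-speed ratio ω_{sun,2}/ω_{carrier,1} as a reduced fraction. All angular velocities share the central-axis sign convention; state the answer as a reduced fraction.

Stage 1: N_ring = 30 + 2·15 = 60
Stage 1: 30(ω_s−ω_c) = −60(ω_r−ω_c),  ω_s=0, ω_c=1
Stage 1: ω_r = 1 − (30/60)(0−1) = 3/2
  ⇒ ω_r¹/ω_c¹ = 3/2
Stage 2: N_ring = 24 + 2·15 = 54
Stage 2: 24(ω_s−ω_c) = −54(ω_r−ω_c),  ω_r=0, ω_c=1
Stage 2: ω_s = 1 − (54/24)(0−1) = 13/4
  ⇒ ω_s²/ω_c² = 13/4
Coupling ω_c² = ω_r¹ ⇒ overall = 3/2 × 13/4 = 39/8

39/8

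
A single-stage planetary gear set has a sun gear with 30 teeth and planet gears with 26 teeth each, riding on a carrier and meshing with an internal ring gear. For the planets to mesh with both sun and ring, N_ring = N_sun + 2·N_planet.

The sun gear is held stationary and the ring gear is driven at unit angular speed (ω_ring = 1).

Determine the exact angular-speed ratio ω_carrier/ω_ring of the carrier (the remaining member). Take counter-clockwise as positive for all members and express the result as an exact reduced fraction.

N_ring = 30 + 2·26 = 82
30(ω_s−ω_c) = −82(ω_r−ω_c),  ω_s=0, ω_r=1
30(0−ω_c) = −82(1−ω_c)  ⇒  112ω_c = 82  ⇒  ω_c = 41/56
ω_c/ω_r = 41/56

41/56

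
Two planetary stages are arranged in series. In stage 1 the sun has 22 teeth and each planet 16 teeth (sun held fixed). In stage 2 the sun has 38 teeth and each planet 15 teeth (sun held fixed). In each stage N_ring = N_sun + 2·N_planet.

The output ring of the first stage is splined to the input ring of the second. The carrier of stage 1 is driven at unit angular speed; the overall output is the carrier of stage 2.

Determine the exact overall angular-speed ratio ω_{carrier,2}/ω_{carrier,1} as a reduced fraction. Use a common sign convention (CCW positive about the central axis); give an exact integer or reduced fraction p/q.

1292/1431

Stage 1: N_ring = 22 + 2·16 = 54
Stage 1: 22(ω_s−ω_c) = −54(ω_r−ω_c),  ω_s=0, ω_c=1
Stage 1: ω_r = 1 − (22/54)(0−1) = 38/27
  ⇒ ω_r¹/ω_c¹ = 38/27
Stage 2: N_ring = 38 + 2·15 = 68
Stage 2: 38(ω_s−ω_c) = −68(ω_r−ω_c),  ω_s=0, ω_r=1
Stage 2: 38(0−ω_c) = −68(1−ω_c)  ⇒  106ω_c = 68  ⇒  ω_c = 34/53
  ⇒ ω_c²/ω_r² = 34/53
Coupling ω_r² = ω_r¹ ⇒ overall = 38/27 × 34/53 = 1292/1431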